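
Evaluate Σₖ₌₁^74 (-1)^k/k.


S = -1 + 1/2 - 1/3 + 1/4 - 1/5 + 1/6 - 1/7 + 1/8 ± ...
= -0.6864
(Full series converges to -ln(2) ≈ -0.6931)

S_74 = -0.6864


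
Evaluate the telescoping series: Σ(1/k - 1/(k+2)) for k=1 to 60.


Telescoping with gap 2: two head and two tail terms survive.
= (1 + 1/2) - (1/61 + 1/62)
= 3/2 - 1/61 - 1/62 = 2775/1891

Sum = 2775/1891


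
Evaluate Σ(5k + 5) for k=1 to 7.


Σ(5k+5) = 5·Σk + 5·n
= 5·28 + 5·7
= 140 + 35 = 175

Σ = 175


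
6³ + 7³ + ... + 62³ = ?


Σₖ₌6^62 k³ = [62·63/2]² − [5·6/2]²
= 3814209 − 225 = 3813984

Σk³ = 3813984


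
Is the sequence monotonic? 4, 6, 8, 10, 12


Differences: 2, 2, 2, 2
All differences > 0 → strictly INCREASING

Monotonically increasing


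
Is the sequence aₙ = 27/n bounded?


a₁ = 27, a₂ = 27/2, a₃ = 27/3, ...
0 < aₙ ≤ 27 for all n ≥ 1
Lower bound: 0, Upper bound: 27
The sequence IS bounded

Bounded (0 < aₙ ≤ 27)


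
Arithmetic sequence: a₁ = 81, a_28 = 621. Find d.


d = (aₙ - a₁)/(n-1)
= (621 - 81)/(28-1)
= 540/27 = 20

d = 20


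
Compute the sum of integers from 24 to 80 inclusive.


Σₖ₌24^80 k = Σₖ₌₁^80 k − Σₖ₌₁^23 k
= 80·81/2 − 23·24/2
= 3240 − 276 = 2964

Σk = 2964


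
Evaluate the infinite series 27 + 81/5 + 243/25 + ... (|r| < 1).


S∞ = a₁/(1-r) = 27/(1 - 3/5)
= 27/(2/5)
= 135/2

S∞ = 135/2


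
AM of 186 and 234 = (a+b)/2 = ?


AM = (186 + 234)/2 = 420/2 = 210

AM = 210


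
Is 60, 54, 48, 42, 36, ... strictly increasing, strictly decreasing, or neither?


Differences: -6, -6, -6, -6
All differences < 0 → strictly DECREASING

Monotonically decreasing


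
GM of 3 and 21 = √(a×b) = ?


GM = √(3×21) = √63 = 7.9373

GM = 7.9373


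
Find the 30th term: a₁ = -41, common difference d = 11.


aₙ = a₁ + (n-1)d
= -41 + (30-1)×11
= -41 + 319
= 278

a_30 = 278


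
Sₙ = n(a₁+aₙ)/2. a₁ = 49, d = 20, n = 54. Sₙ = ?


aₙ = 49 + (54-1)×20 = 1109
Sₙ = n(a₁+aₙ)/2 = 54×(49+1109)/2
= 54×1158/2 = 31266

S_54 = 31266


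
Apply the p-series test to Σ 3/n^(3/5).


p-series test: Σ c/n^p converges if p > 1, diverges if p ≤ 1 (constant c > 0 doesn't affect convergence).
p = 3/5
3/5 ≤ 1 → DIVERGES

Diverges (p = 3/5 ≤ 1)


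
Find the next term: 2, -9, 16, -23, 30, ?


Pattern: alternating sign, magnitude arithmetic (d=7)
Terms: 2, -9, 16, -23, 30
Next term = -37

Next term = -37


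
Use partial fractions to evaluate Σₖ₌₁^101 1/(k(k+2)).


1/(k(k+2)) = (1/2)·(1/k - 1/(k+2)) (partial fractions)
Telescoping: Σ = (1/2)·(1 + 1/2 - 1/102 - 1/103) = 7777/10506

Sum = 7777/10506


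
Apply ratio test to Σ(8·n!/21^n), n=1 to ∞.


aₙ = 8·n!/21^n
a_{n+1}/aₙ = (n+1)!/21^(n+1) × 21^n/n!  (constant 8 cancels)
= (n+1)/21
L = lim(n→∞) (n+1)/21 = ∞
L > 1 → series DIVERGES

Diverges (ratio test: L = ∞ > 1)


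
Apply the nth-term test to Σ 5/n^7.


lim(n→∞) 5/n^7 = 0
lim aₙ = 0 → nth-term test is INCONCLUSIVE
(Need other tests; this is actually a convergent p-series with p=7 > 1)

Inconclusive (lim aₙ = 0; need another test)


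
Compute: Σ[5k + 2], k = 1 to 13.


Σ(5k+2) = 5·Σk + 2·n
= 5·91 + 2·13
= 455 + 26 = 481

Σ = 481


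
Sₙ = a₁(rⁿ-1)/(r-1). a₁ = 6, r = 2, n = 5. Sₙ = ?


Sₙ = 6×(2^5 - 1)/(2 - 1)
= 6×(32 - 1)/1
= 6×31/1
= 186

S_5 = 186


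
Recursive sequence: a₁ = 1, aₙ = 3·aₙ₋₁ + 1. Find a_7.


Computing step by step:
a_1 = 1
a_2 = 4
a_3 = 13
a_4 = 40
a_5 = 121
a_6 = 364
a_7 = 1093


a_7 = 1093


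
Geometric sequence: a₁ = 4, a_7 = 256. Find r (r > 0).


r^(n-1) = aₙ/a₁
r^6 = 256/4 = 64
r = 64^(1/6)
= ±2; taking r > 0 gives r = 2

r = 2


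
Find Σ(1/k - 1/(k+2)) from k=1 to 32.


Telescoping with gap 2: two head and two tail terms survive.
= (1 + 1/2) - (1/33 + 1/34)
= 3/2 - 1/33 - 1/34 = 808/561

Sum = 808/561


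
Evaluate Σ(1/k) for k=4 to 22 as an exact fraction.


Σₖ₌4^22 1/k = 1/4 + 1/5 + 1/6 + ... + 1/22
= 28827167/15519504
≈ 1.8575

Sum = 28827167/15519504 ≈ 1.8575


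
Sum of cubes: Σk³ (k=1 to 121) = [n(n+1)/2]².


n(n+1)/2 = 121×122/2 = 7381
Σk³ = 7381² = 54479161

Σk³ = 54479161


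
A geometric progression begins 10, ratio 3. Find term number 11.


aₙ = a₁·r^(n-1)
= 10×3^10
= 10×59049
= 590490

a_11 = 590490


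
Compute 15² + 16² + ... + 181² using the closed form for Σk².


Σₖ₌15^181 k² = Σₖ₌₁^181 k² − Σₖ₌₁^14 k²
= 181·182·363/6 − 14·15·29/6
= 1992991 − 1015 = 1991976

Σk² = 1991976


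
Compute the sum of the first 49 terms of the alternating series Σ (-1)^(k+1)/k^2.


S = 1 - 1/4 + 1/9 - 1/16 + 1/25 - 1/36 + 1/49 - 1/64 ± ...
= 0.8227
(Full series converges to +π²/12 ≈ +0.8225)

S_49 = 0.8227


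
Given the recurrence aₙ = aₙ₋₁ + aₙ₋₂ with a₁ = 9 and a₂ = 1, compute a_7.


Computing iteratively: 9, 1, 10, 11, 21, 32, 53
a_7 = 53

a_7 = 53


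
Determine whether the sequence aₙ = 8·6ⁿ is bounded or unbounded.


aₙ = 8·6ⁿ → as n→∞, aₙ→∞ (since base 6 > 1)
No finite upper bound exists
The sequence is UNBOUNDED

Unbounded (aₙ → ∞ as n → ∞)


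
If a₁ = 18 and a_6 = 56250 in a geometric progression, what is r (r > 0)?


r^(n-1) = aₙ/a₁
r^5 = 56250/18 = 3125
r = 3125^(1/5)
= 5

r = 5


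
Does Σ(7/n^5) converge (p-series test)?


p-series test: Σ c/n^p converges if p > 1, diverges if p ≤ 1 (constant c > 0 doesn't affect convergence).
p = 5
5 > 1 → CONVERGES

Converges (p = 5 > 1)


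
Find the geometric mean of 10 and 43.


GM = √(10×43) = √430 = 20.7364

GM = 20.7364


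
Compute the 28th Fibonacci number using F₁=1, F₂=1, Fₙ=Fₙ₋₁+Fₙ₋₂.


Fibonacci sequence: 1, 1, 2, 3, 5, 8, 13, 21, 34, 55, 89, ...
F(28) = 317811

F(28) = 317811


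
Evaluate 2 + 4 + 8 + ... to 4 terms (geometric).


Sₙ = 2×(2^4 - 1)/(2 - 1)
= 2×(16 - 1)/1
= 2×15/1
= 30

S_4 = 30


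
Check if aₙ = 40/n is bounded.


a₁ = 40, a₂ = 40/2, a₃ = 40/3, ...
0 < aₙ ≤ 40 for all n ≥ 1
Lower bound: 0, Upper bound: 40
The sequence IS bounded

Bounded (0 < aₙ ≤ 40)


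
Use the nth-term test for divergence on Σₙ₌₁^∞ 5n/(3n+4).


lim(n→∞) 5n/(3n+4) = 5/3 = 5/3  (divide numerator and denominator by n)
lim aₙ = 5/3 ≠ 0 → series DIVERGES

Diverges (lim aₙ = 5/3 ≠ 0)


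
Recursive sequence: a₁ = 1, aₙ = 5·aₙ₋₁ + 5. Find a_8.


Computing step by step:
a_1 = 1
a_2 = 10
a_3 = 55
a_4 = 280
a_5 = 1405
a_6 = 7030
a_7 = 35155
a_8 = 175780


a_8 = 175780


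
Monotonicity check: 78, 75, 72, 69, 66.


Differences: -3, -3, -3, -3
All differences < 0 → strictly DECREASING

Monotonically decreasing


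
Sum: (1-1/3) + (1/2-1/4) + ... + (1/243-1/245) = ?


Telescoping with gap 2: two head and two tail terms survive.
= (1 + 1/2) - (1/244 + 1/245)
= 3/2 - 1/244 - 1/245 = 89181/59780

Sum = 89181/59780


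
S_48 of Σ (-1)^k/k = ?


S = -1 + 1/2 - 1/3 + 1/4 - 1/5 + 1/6 - 1/7 + 1/8 ± ...
= -0.6828
(Full series converges to -ln(2) ≈ -0.6931)

S_48 = -0.6828


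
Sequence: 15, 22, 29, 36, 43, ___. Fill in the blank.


Pattern: arithmetic (d=7)
Terms: 15, 22, 29, 36, 43
Next term = 50

Next term = 50


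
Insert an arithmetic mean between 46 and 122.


AM = (46 + 122)/2 = 168/2 = 84

AM = 84


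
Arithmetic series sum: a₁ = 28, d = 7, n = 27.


aₙ = 28 + (27-1)×7 = 210
Sₙ = n(a₁+aₙ)/2 = 27×(28+210)/2
= 27×238/2 = 3213

S_27 = 3213


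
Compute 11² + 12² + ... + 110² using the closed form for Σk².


Σₖ₌11^110 k² = Σₖ₌₁^110 k² − Σₖ₌₁^10 k²
= 110·111·221/6 − 10·11·21/6
= 449735 − 385 = 449350

Σk² = 449350


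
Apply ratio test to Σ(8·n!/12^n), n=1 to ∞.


aₙ = 8·n!/12^n
a_{n+1}/aₙ = (n+1)!/12^(n+1) × 12^n/n!  (constant 8 cancels)
= (n+1)/12
L = lim(n→∞) (n+1)/12 = ∞
L > 1 → series DIVERGES

Diverges (ratio test: L = ∞ > 1)


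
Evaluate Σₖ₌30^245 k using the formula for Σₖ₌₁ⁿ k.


Σₖ₌30^245 k = Σₖ₌₁^245 k − Σₖ₌₁^29 k
= 245·246/2 − 29·30/2
= 30135 − 435 = 29700

Σk = 29700


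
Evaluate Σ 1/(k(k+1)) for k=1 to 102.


1/(k(k+1)) = 1/k - 1/(k+1) (partial fractions)
Telescoping: Σ = 1 - 1/103 = 102/103

Sum = 102/103


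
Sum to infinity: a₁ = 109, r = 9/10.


S∞ = a₁/(1-r) = 109/(1 - 9/10)
= 109/(1/10)
= 1090

S∞ = 1090


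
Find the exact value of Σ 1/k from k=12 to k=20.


Σₖ₌12^20 1/k = 1/12 + 1/13 + 1/14 + 1/15 + 1/16 + 1/17 + 1/18 + 1/19 + 1/20
= 12229277/21162960
≈ 0.5779

Sum = 12229277/21162960 ≈ 0.5779


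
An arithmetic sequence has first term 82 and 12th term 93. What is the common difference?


d = (aₙ - a₁)/(n-1)
= (93 - 82)/(12-1)
= 11/11 = 1

d = 1


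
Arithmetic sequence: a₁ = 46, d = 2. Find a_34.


aₙ = a₁ + (n-1)d
= 46 + (34-1)×2
= 46 + 66
= 112

a_34 = 112


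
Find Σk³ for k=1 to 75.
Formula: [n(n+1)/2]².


n(n+1)/2 = 75×76/2 = 2850
Σk³ = 2850² = 8122500

Σk³ = 8122500


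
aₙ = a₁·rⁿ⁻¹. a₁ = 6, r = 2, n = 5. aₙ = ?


aₙ = a₁·r^(n-1)
= 6×2^4
= 6×16
= 96

a_5 = 96


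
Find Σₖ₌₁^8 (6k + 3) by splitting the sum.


Σ(6k+3) = 6·Σk + 3·n
= 6·36 + 3·8
= 216 + 24 = 240

Σ = 240


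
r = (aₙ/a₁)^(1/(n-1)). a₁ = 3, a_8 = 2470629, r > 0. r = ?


r^(n-1) = aₙ/a₁
r^7 = 2470629/3 = 823543
r = 823543^(1/7)
= 7

r = 7


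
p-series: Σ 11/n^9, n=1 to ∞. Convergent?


p-series test: Σ c/n^p converges if p > 1, diverges if p ≤ 1 (constant c > 0 doesn't affect convergence).
p = 9
9 > 1 → CONVERGES

Converges (p = 9 > 1)


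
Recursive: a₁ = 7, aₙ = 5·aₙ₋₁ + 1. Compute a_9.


Computing step by step:
a_1 = 7
a_2 = 36
a_3 = 181
a_4 = 906
a_5 = 4531
a_6 = 22656
a_7 = 113281
a_8 = 566406
a_9 = 2832031


a_9 = 2832031


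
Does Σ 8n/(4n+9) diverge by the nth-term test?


lim(n→∞) 8n/(4n+9) = 8/4 = 2  (divide numerator and denominator by n)
lim aₙ = 2 ≠ 0 → series DIVERGES

Diverges (lim aₙ = 2 ≠ 0)


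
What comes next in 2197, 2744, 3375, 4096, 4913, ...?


Pattern: perfect cubes: n³
Terms: 2197, 2744, 3375, 4096, 4913
Next term = 5832

Next term = 5832


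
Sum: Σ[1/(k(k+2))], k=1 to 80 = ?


1/(k(k+2)) = (1/2)·(1/k - 1/(k+2)) (partial fractions)
Telescoping: Σ = (1/2)·(1 + 1/2 - 1/81 - 1/82) = 2450/3321

Sum = 2450/3321


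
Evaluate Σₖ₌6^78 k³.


Σₖ₌6^78 k³ = [78·79/2]² − [5·6/2]²
= 9492561 − 225 = 9492336

Σk³ = 9492336


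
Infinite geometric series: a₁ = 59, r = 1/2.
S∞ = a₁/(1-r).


S∞ = a₁/(1-r) = 59/(1 - 1/2)
= 59/(1/2)
= 118

S∞ = 118


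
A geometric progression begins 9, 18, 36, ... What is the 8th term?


aₙ = a₁·r^(n-1)
= 9×2^7
= 9×128
= 1152

a_8 = 1152


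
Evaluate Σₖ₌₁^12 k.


n(n+1)/2 = 12×13/2 = 156/2 = 78

Σk = 78


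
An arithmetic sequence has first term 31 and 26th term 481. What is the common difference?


d = (aₙ - a₁)/(n-1)
= (481 - 31)/(26-1)
= 450/25 = 18

d = 18


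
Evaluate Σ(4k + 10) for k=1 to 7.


Σ(4k+10) = 4·Σk + 10·n
= 4·28 + 10·7
= 112 + 70 = 182

Σ = 182


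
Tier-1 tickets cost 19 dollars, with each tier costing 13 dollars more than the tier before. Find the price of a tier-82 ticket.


aₙ = a₁ + (n-1)d
= 19 + (82-1)×13
= 19 + 1053
= 1072

a_82 = 1072


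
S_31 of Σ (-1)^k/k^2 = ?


S = -1 + 1/4 - 1/9 + 1/16 - 1/25 + 1/36 - 1/49 + 1/64 ± ...
= -0.823
(Full series converges to -π²/12 ≈ -0.8225)

S_31 = -0.823


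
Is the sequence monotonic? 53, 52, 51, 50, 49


Differences: -1, -1, -1, -1
All differences < 0 → strictly DECREASING

Monotonically decreasing


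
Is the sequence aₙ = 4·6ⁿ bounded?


aₙ = 4·6ⁿ → as n→∞, aₙ→∞ (since base 6 > 1)
No finite upper bound exists
The sequence is UNBOUNDED

Unbounded (aₙ → ∞ as n → ∞)


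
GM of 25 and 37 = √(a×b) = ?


GM = √(25×37) = √925 = 30.4138

GM = 30.4138


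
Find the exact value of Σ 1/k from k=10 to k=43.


Σₖ₌10^43 1/k = 1/10 + 1/11 + 1/12 + ... + 1/43
= 1302498148247319299/856326196254765600
≈ 1.521

Sum = 1302498148247319299/856326196254765600 ≈ 1.521


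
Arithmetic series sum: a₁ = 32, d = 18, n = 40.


aₙ = 32 + (40-1)×18 = 734
Sₙ = n(a₁+aₙ)/2 = 40×(32+734)/2
= 40×766/2 = 15320

S_40 = 15320


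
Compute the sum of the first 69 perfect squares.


n = 69
n(n+1)(2n+1)/6 = 69×70×139/6
= 671370/6 = 111895

Σk² = 111895


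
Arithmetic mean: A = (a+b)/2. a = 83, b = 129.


AM = (83 + 129)/2 = 212/2 = 106

AM = 106


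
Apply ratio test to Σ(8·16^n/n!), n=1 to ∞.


aₙ = 8·16^n/n!
a_{n+1}/aₙ = 16^(n+1)/(n+1)! × n!/16^n  (constant 8 cancels)
= 16/(n+1)
L = lim(n→∞) 16/(n+1) = 0
L < 1 → series CONVERGES

Converges (ratio test: L = 0 < 1)


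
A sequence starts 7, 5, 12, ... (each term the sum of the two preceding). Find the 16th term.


Computing iteratively: 7, 5, 12, 17, 29, 46, 75, 121, 196, 317, 513, 830, ...
a_16 = 5689

a_16 = 5689


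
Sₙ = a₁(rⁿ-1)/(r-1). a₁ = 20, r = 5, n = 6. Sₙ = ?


Sₙ = 20×(5^6 - 1)/(5 - 1)
= 20×(15625 - 1)/4
= 20×15624/4
= 78120

S_6 = 78120


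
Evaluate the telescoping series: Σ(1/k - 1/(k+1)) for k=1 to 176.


Telescoping: adjacent terms cancel.
= 1/1 - 1/177
= 1 - 1/177 = 176/177

Sum = 176/177


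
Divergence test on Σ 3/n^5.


lim(n→∞) 3/n^5 = 0
lim aₙ = 0 → nth-term test is INCONCLUSIVE
(Need other tests; this is actually a convergent p-series with p=5 > 1)

Inconclusive (lim aₙ = 0; need another test)


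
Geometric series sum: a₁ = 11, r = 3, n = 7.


Sₙ = 11×(3^7 - 1)/(3 - 1)
= 11×(2187 - 1)/2
= 11×2186/2
= 12023

S_7 = 12023


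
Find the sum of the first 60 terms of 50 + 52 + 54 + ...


aₙ = 50 + (60-1)×2 = 168
Sₙ = n(a₁+aₙ)/2 = 60×(50+168)/2
= 60×218/2 = 6540

S_60 = 6540


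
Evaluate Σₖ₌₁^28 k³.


n(n+1)/2 = 28×29/2 = 406
Σk³ = 406² = 164836

Σk³ = 164836


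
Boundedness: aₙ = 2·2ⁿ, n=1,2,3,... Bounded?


aₙ = 2·2ⁿ → as n→∞, aₙ→∞ (since base 2 > 1)
No finite upper bound exists
The sequence is UNBOUNDED

Unbounded (aₙ → ∞ as n → ∞)


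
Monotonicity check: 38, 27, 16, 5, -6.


Differences: -11, -11, -11, -11
All differences < 0 → strictly DECREASING

Monotonically decreasing


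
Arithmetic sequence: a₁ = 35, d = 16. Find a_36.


aₙ = a₁ + (n-1)d
= 35 + (36-1)×16
= 35 + 560
= 595

a_36 = 595


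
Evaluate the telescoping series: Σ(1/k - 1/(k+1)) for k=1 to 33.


Telescoping: adjacent terms cancel.
= 1/1 - 1/34
= 1 - 1/34 = 33/34

Sum = 33/34


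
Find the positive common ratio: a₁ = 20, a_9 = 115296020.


r^(n-1) = aₙ/a₁
r^8 = 115296020/20 = 5764801
r = 5764801^(1/8)
= ±7; taking r > 0 gives r = 7

r = 7


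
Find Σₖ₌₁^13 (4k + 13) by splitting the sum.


Σ(4k+13) = 4·Σk + 13·n
= 4·91 + 13·13
= 364 + 169 = 533

Σ = 533


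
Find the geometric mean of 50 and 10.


GM = √(50×10) = √500 = 22.3607

GM = 22.3607


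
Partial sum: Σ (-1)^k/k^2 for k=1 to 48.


S = -1 + 1/4 - 1/9 + 1/16 - 1/25 + 1/36 - 1/49 + 1/64 ± ...
= -0.8223
(Full series converges to -π²/12 ≈ -0.8225)

S_48 = -0.8223


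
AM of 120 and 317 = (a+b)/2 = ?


AM = (120 + 317)/2 = 437/2 = 218.5

AM = 218.5


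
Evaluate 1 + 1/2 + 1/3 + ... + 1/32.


H_32 = 1/1 + 1/2 + 1/3 + ... + 1/32
= 586061125622639/144403552893600
≈ 4.0585

H_32 = 586061125622639/144403552893600 ≈ 4.0585


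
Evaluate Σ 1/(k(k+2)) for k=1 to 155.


1/(k(k+2)) = (1/2)·(1/k - 1/(k+2)) (partial fractions)
Telescoping: Σ = (1/2)·(1 + 1/2 - 1/156 - 1/157) = 36425/48984

Sum = 36425/48984


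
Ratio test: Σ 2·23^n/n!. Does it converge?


aₙ = 2·23^n/n!
a_{n+1}/aₙ = 23^(n+1)/(n+1)! × n!/23^n  (constant 2 cancels)
= 23/(n+1)
L = lim(n→∞) 23/(n+1) = 0
L < 1 → series CONVERGES

Converges (ratio test: L = 0 < 1)


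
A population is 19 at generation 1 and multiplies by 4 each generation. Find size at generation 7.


aₙ = a₁·r^(n-1)
= 19×4^6
= 19×4096
= 77824

a_7 = 77824


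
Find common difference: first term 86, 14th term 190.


d = (aₙ - a₁)/(n-1)
= (190 - 86)/(14-1)
= 104/13 = 8

d = 8


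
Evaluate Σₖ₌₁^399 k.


n(n+1)/2 = 399×400/2 = 159600/2 = 79800

Σk = 79800


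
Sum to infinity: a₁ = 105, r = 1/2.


S∞ = a₁/(1-r) = 105/(1 - 1/2)
= 105/(1/2)
= 210

S∞ = 210


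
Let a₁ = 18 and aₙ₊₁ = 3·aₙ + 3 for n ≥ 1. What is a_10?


Computing step by step:
a_1 = 18
a_2 = 57
a_3 = 174
a_4 = 525
a_5 = 1578
a_6 = 4737
a_7 = 14214
a_8 = 42645
a_9 = 127938
a_10 = 383817


a_10 = 383817


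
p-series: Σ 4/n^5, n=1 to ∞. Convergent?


p-series test: Σ c/n^p converges if p > 1, diverges if p ≤ 1 (constant c > 0 doesn't affect convergence).
p = 5
5 > 1 → CONVERGES

Converges (p = 5 > 1)


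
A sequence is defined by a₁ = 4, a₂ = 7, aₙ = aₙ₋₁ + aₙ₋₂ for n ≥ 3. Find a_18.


Computing iteratively: 4, 7, 11, 18, 29, 47, 76, 123, 199, 322, 521, 843, ...
a_18 = 15127

a_18 = 15127


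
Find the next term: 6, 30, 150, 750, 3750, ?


Pattern: geometric (r=5)
Terms: 6, 30, 150, 750, 3750
Next term = 18750

Next term = 18750


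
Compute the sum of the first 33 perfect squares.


n = 33
n(n+1)(2n+1)/6 = 33×34×67/6
= 75174/6 = 12529

Σk² = 12529


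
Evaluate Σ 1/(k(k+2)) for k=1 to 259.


1/(k(k+2)) = (1/2)·(1/k - 1/(k+2)) (partial fractions)
Telescoping: Σ = (1/2)·(1 + 1/2 - 1/260 - 1/261) = 101269/135720

Sum = 101269/135720


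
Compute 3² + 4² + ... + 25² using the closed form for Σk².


Σₖ₌3^25 k² = Σₖ₌₁^25 k² − Σₖ₌₁^2 k²
= 25·26·51/6 − 2·3·5/6
= 5525 − 5 = 5520

Σk² = 5520


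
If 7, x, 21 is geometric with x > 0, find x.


GM = √(7×21) = √147 = 12.1244

GM = 12.1244


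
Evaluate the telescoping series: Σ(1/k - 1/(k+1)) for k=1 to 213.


Telescoping: adjacent terms cancel.
= 1/1 - 1/214
= 1 - 1/214 = 213/214

Sum = 213/214


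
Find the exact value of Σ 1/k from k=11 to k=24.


Σₖ₌11^24 1/k = 1/11 + 1/12 + 1/13 + ... + 1/24
= 4534977911/5354228880
≈ 0.847

Sum = 4534977911/5354228880 ≈ 0.847


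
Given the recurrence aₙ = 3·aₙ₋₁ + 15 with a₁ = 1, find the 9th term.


Computing step by step:
a_1 = 1
a_2 = 18
a_3 = 69
a_4 = 222
a_5 = 681
a_6 = 2058
a_7 = 6189
a_8 = 18582
a_9 = 55761


a_9 = 55761


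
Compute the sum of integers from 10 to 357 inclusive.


Σₖ₌10^357 k = Σₖ₌₁^357 k − Σₖ₌₁^9 k
= 357·358/2 − 9·10/2
= 63903 − 45 = 63858

Σk = 63858


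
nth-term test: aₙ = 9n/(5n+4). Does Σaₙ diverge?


lim(n→∞) 9n/(5n+4) = 9/5 = 9/5  (divide numerator and denominator by n)
lim aₙ = 9/5 ≠ 0 → series DIVERGES

Diverges (lim aₙ = 9/5 ≠ 0)


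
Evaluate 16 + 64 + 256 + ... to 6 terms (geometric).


Sₙ = 16×(4^6 - 1)/(4 - 1)
= 16×(4096 - 1)/3
= 16×4095/3
= 21840

S_6 = 21840


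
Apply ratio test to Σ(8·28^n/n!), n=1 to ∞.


aₙ = 8·28^n/n!
a_{n+1}/aₙ = 28^(n+1)/(n+1)! × n!/28^n  (constant 8 cancels)
= 28/(n+1)
L = lim(n→∞) 28/(n+1) = 0
L < 1 → series CONVERGES

Converges (ratio test: L = 0 < 1)


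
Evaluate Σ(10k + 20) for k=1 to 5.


Σ(10k+20) = 10·Σk + 20·n
= 10·15 + 20·5
= 150 + 100 = 250

Σ = 250


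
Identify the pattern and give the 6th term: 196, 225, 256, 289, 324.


Pattern: perfect squares: n²
Terms: 196, 225, 256, 289, 324
Next term = 361

Next term = 361


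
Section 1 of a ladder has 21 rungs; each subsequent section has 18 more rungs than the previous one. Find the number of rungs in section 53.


aₙ = a₁ + (n-1)d
= 21 + (53-1)×18
= 21 + 936
= 957

a_53 = 957


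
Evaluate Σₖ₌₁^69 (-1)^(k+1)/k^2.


S = 1 - 1/4 + 1/9 - 1/16 + 1/25 - 1/36 + 1/49 - 1/64 ± ...
= 0.8226
(Full series converges to +π²/12 ≈ +0.8225)

S_69 = 0.8226


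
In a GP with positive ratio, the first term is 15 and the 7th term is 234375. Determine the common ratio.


r^(n-1) = aₙ/a₁
r^6 = 234375/15 = 15625
r = 15625^(1/6)
= ±5; taking r > 0 gives r = 5

r = 5


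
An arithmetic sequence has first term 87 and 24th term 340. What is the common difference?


d = (aₙ - a₁)/(n-1)
= (340 - 87)/(24-1)
= 253/23 = 11

d = 11


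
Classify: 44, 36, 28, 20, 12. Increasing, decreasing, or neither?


Differences: -8, -8, -8, -8
All differences < 0 → strictly DECREASING

Monotonically decreasing


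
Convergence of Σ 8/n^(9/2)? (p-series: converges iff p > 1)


p-series test: Σ c/n^p converges if p > 1, diverges if p ≤ 1 (constant c > 0 doesn't affect convergence).
p = 9/2
9/2 > 1 → CONVERGES

Converges (p = 9/2 > 1)


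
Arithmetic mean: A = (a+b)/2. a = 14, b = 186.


AM = (14 + 186)/2 = 200/2 = 100

AM = 100


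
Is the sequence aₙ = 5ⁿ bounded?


aₙ = 5ⁿ → as n→∞, aₙ→∞ (since base 5 > 1)
No finite upper bound exists
The sequence is UNBOUNDED

Unbounded (aₙ → ∞ as n → ∞)


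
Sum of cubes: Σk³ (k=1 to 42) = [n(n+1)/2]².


n(n+1)/2 = 42×43/2 = 903
Σk³ = 903² = 815409

Σk³ = 815409


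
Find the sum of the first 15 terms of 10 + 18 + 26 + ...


aₙ = 10 + (15-1)×8 = 122
Sₙ = n(a₁+aₙ)/2 = 15×(10+122)/2
= 15×132/2 = 990

S_15 = 990


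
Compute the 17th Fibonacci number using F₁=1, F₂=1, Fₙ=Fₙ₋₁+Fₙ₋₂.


Fibonacci sequence: 1, 1, 2, 3, 5, 8, 13, 21, 34, 55, 89, ...
F(17) = 1597

F(17) = 1597


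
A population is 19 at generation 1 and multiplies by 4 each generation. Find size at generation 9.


aₙ = a₁·r^(n-1)
= 19×4^8
= 19×65536
= 1245184

a_9 = 1245184


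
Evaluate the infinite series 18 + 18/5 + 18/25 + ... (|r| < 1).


S∞ = a₁/(1-r) = 18/(1 - 1/5)
= 18/(4/5)
= 45/2

S∞ = 45/2


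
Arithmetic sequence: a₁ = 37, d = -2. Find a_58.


aₙ = a₁ + (n-1)d
= 37 + (58-1)×-2
= 37 - 114
= -77

a_58 = -77


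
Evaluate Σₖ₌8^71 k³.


Σₖ₌8^71 k³ = [71·72/2]² − [7·8/2]²
= 6533136 − 784 = 6532352

Σk³ = 6532352


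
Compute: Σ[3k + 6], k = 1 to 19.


Σ(3k+6) = 3·Σk + 6·n
= 3·190 + 6·19
= 570 + 114 = 684

Σ = 684


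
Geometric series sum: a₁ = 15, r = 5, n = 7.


Sₙ = 15×(5^7 - 1)/(5 - 1)
= 15×(78125 - 1)/4
= 15×78124/4
= 292965

S_7 = 292965


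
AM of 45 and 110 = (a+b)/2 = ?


AM = (45 + 110)/2 = 155/2 = 77.5

AM = 77.5


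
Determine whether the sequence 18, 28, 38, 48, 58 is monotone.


Differences: 10, 10, 10, 10
All differences > 0 → strictly INCREASING

Monotonically increasing


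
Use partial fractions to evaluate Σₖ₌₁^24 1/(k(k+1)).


1/(k(k+1)) = 1/k - 1/(k+1) (partial fractions)
Telescoping: Σ = 1 - 1/25 = 24/25

Sum = 24/25


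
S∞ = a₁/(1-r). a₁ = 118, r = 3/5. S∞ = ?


S∞ = a₁/(1-r) = 118/(1 - 3/5)
= 118/(2/5)
= 295

S∞ = 295


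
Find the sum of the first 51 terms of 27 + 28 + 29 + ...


aₙ = 27 + (51-1)×1 = 77
Sₙ = n(a₁+aₙ)/2 = 51×(27+77)/2
= 51×104/2 = 2652

S_51 = 2652


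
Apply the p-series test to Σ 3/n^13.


p-series test: Σ c/n^p converges if p > 1, diverges if p ≤ 1 (constant c > 0 doesn't affect convergence).
p = 13
13 > 1 → CONVERGES

Converges (p = 13 > 1)


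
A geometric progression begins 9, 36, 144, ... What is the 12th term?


aₙ = a₁·r^(n-1)
= 9×4^11
= 9×4194304
= 37748736

a_12 = 37748736


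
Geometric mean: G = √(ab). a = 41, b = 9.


GM = √(41×9) = √369 = 19.2094

GM = 19.2094


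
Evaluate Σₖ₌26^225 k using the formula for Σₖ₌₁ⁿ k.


Σₖ₌26^225 k = Σₖ₌₁^225 k − Σₖ₌₁^25 k
= 225·226/2 − 25·26/2
= 25425 − 325 = 25100

Σk = 25100


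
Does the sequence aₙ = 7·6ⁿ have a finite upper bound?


aₙ = 7·6ⁿ → as n→∞, aₙ→∞ (since base 6 > 1)
No finite upper bound exists
The sequence is UNBOUNDED

Unbounded (aₙ → ∞ as n → ∞)


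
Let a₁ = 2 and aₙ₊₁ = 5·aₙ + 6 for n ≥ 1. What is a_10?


Computing step by step:
a_1 = 2
a_2 = 16
a_3 = 86
a_4 = 436
a_5 = 2186
a_6 = 10936
a_7 = 54686
a_8 = 273436
a_9 = 1367186
a_10 = 6835936


a_10 = 6835936


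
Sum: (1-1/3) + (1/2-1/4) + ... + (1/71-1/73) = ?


Telescoping with gap 2: two head and two tail terms survive.
= (1 + 1/2) - (1/72 + 1/73)
= 3/2 - 1/72 - 1/73 = 7739/5256

Sum = 7739/5256


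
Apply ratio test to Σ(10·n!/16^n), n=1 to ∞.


aₙ = 10·n!/16^n
a_{n+1}/aₙ = (n+1)!/16^(n+1) × 16^n/n!  (constant 10 cancels)
= (n+1)/16
L = lim(n→∞) (n+1)/16 = ∞
L > 1 → series DIVERGES

Diverges (ratio test: L = ∞ > 1)


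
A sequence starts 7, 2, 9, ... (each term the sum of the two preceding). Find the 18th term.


Computing iteratively: 7, 2, 9, 11, 20, 31, 51, 82, 133, 215, 348, 563, ...
a_18 = 10103

a_18 = 10103


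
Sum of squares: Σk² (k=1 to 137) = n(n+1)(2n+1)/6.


n = 137
n(n+1)(2n+1)/6 = 137×138×275/6
= 5199150/6 = 866525

Σk² = 866525


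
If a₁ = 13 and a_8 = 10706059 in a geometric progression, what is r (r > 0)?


r^(n-1) = aₙ/a₁
r^7 = 10706059/13 = 823543
r = 823543^(1/7)
= 7

r = 7


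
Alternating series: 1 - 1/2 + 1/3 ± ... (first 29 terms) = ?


S = 1 - 1/2 + 1/3 - 1/4 + 1/5 - 1/6 + 1/7 - 1/8 ± ...
= 0.7101
(Full series converges to +ln(2) ≈ +0.6931)

S_29 = 0.7101


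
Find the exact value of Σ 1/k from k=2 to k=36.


Σₖ₌2^36 1/k = 1/2 + 1/3 + 1/4 + ... + 1/36
= 41674329717109/13127595717600
≈ 3.1746

Sum = 41674329717109/13127595717600 ≈ 3.1746


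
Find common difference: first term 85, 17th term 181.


d = (aₙ - a₁)/(n-1)
= (181 - 85)/(17-1)
= 96/16 = 6

d = 6


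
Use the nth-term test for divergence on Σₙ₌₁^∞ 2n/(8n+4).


lim(n→∞) 2n/(8n+4) = 2/8 = 1/4  (divide numerator and denominator by n)
lim aₙ = 1/4 ≠ 0 → series DIVERGES

Diverges (lim aₙ = 1/4 ≠ 0)


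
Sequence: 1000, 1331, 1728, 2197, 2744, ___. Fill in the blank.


Pattern: perfect cubes: n³
Terms: 1000, 1331, 1728, 2197, 2744
Next term = 3375

Next term = 3375


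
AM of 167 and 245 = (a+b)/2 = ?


AM = (167 + 245)/2 = 412/2 = 206

AM = 206


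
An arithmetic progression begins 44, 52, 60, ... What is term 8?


aₙ = a₁ + (n-1)d
= 44 + (8-1)×8
= 44 + 56
= 100

a_8 = 100


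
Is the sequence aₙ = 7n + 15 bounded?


aₙ = 7n + 15 → as n→∞, aₙ→∞
No finite upper bound exists
The sequence is UNBOUNDED

Unbounded (aₙ → ∞ as n → ∞)


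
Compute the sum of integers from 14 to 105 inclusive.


Σₖ₌14^105 k = Σₖ₌₁^105 k − Σₖ₌₁^13 k
= 105·106/2 − 13·14/2
= 5565 − 91 = 5474

Σk = 5474


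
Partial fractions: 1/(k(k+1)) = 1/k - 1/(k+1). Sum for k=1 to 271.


1/(k(k+1)) = 1/k - 1/(k+1) (partial fractions)
Telescoping: Σ = 1 - 1/272 = 271/272

Sum = 271/272


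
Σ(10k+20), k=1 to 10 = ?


Σ(10k+20) = 10·Σk + 20·n
= 10·55 + 20·10
= 550 + 200 = 750

Σ = 750


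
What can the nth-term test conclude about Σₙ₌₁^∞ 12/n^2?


lim(n→∞) 12/n^2 = 0
lim aₙ = 0 → nth-term test is INCONCLUSIVE
(Need other tests; this is actually a convergent p-series with p=2 > 1)

Inconclusive (lim aₙ = 0; need another test)


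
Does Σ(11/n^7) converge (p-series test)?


p-series test: Σ c/n^p converges if p > 1, diverges if p ≤ 1 (constant c > 0 doesn't affect convergence).
p = 7
7 > 1 → CONVERGES

Converges (p = 7 > 1)


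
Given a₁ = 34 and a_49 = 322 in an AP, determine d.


d = (aₙ - a₁)/(n-1)
= (322 - 34)/(49-1)
= 288/48 = 6

d = 6


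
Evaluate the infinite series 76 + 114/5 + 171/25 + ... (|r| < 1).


S∞ = a₁/(1-r) = 76/(1 - 3/10)
= 76/(7/10)
= 760/7

S∞ = 760/7


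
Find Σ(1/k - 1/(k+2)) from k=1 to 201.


Telescoping with gap 2: two head and two tail terms survive.
= (1 + 1/2) - (1/202 + 1/203)
= 3/2 - 1/202 - 1/203 = 30552/20503

Sum = 30552/20503


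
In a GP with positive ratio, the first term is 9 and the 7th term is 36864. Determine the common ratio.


r^(n-1) = aₙ/a₁
r^6 = 36864/9 = 4096
r = 4096^(1/6)
= ±4; taking r > 0 gives r = 4

r = 4


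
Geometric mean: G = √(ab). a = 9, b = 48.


GM = √(9×48) = √432 = 20.7846

GM = 20.7846


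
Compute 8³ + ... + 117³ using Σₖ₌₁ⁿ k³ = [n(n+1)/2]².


Σₖ₌8^117 k³ = [117·118/2]² − [7·8/2]²
= 47651409 − 784 = 47650625

Σk³ = 47650625


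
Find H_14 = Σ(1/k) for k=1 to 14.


H_14 = 1/1 + 1/2 + 1/3 + ... + 1/14
= 1171733/360360
≈ 3.2516

H_14 = 1171733/360360 ≈ 3.2516


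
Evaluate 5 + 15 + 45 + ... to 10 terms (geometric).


Sₙ = 5×(3^10 - 1)/(3 - 1)
= 5×(59049 - 1)/2
= 5×59048/2
= 147620

S_10 = 147620


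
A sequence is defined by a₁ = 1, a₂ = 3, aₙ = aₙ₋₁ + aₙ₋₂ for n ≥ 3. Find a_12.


Computing iteratively: 1, 3, 4, 7, 11, 18, 29, 47, 76, 123, 199, 322
a_12 = 322

a_12 = 322


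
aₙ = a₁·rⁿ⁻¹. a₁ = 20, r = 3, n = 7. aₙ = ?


aₙ = a₁·r^(n-1)
= 20×3^6
= 20×729
= 14580

a_7 = 14580


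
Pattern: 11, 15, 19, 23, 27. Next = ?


Pattern: arithmetic (d=4)
Terms: 11, 15, 19, 23, 27
Next term = 31

Next term = 31


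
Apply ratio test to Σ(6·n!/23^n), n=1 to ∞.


aₙ = 6·n!/23^n
a_{n+1}/aₙ = (n+1)!/23^(n+1) × 23^n/n!  (constant 6 cancels)
= (n+1)/23
L = lim(n→∞) (n+1)/23 = ∞
L > 1 → series DIVERGES

Diverges (ratio test: L = ∞ > 1)


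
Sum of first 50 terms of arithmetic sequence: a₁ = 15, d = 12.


aₙ = 15 + (50-1)×12 = 603
Sₙ = n(a₁+aₙ)/2 = 50×(15+603)/2
= 50×618/2 = 15450

S_50 = 15450


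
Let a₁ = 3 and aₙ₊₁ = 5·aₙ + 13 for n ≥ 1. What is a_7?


Computing step by step:
a_1 = 3
a_2 = 28
a_3 = 153
a_4 = 778
a_5 = 3903
a_6 = 19528
a_7 = 97653


a_7 = 97653


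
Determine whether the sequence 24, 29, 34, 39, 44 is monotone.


Differences: 5, 5, 5, 5
All differences > 0 → strictly INCREASING

Monotonically increasing


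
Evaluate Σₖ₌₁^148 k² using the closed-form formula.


n = 148
n(n+1)(2n+1)/6 = 148×149×297/6
= 6549444/6 = 1091574

Σk² = 1091574


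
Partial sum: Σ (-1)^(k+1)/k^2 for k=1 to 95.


S = 1 - 1/4 + 1/9 - 1/16 + 1/25 - 1/36 + 1/49 - 1/64 ± ...
= 0.8225
(Full series converges to +π²/12 ≈ +0.8225)

S_95 = 0.8225


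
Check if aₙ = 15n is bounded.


aₙ = 15n → as n→∞, aₙ→∞
No finite upper bound exists
The sequence is UNBOUNDED

Unbounded (aₙ → ∞ as n → ∞)


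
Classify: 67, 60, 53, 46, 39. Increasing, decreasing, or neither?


Differences: -7, -7, -7, -7
All differences < 0 → strictly DECREASING

Monotonically decreasing


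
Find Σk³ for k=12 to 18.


Σₖ₌12^18 k³ = [18·19/2]² − [11·12/2]²
= 29241 − 4356 = 24885

Σk³ = 24885


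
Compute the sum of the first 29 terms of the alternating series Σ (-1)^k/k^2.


S = -1 + 1/4 - 1/9 + 1/16 - 1/25 + 1/36 - 1/49 + 1/64 ± ...
= -0.823
(Full series converges to -π²/12 ≈ -0.8225)

S_29 = -0.823


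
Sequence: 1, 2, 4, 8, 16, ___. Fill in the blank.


Pattern: geometric (r=2)
Terms: 1, 2, 4, 8, 16
Next term = 32

Next term = 32


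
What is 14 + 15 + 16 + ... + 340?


Σₖ₌14^340 k = Σₖ₌₁^340 k − Σₖ₌₁^13 k
= 340·341/2 − 13·14/2
= 57970 − 91 = 57879

Σk = 57879


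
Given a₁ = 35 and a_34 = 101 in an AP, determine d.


d = (aₙ - a₁)/(n-1)
= (101 - 35)/(34-1)
= 66/33 = 2

d = 2


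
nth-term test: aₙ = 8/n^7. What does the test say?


lim(n→∞) 8/n^7 = 0
lim aₙ = 0 → nth-term test is INCONCLUSIVE
(Need other tests; this is actually a convergent p-series with p=7 > 1)

Inconclusive (lim aₙ = 0; need another test)


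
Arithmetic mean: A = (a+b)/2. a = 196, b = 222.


AM = (196 + 222)/2 = 418/2 = 209

AM = 209


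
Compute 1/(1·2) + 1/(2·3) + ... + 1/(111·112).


1/(k(k+1)) = 1/k - 1/(k+1) (partial fractions)
Telescoping: Σ = 1 - 1/112 = 111/112

Sum = 111/112


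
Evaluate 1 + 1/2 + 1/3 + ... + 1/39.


H_39 = 1/1 + 1/2 + 1/3 + ... + 1/39
= 2066035355155033/485721041551200
≈ 4.2535

H_39 = 2066035355155033/485721041551200 ≈ 4.2535


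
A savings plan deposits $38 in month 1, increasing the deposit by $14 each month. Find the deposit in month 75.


aₙ = a₁ + (n-1)d
= 38 + (75-1)×14
= 38 + 1036
= 1074

a_75 = 1074


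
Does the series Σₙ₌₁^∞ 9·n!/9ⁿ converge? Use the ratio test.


aₙ = 9·n!/9^n
a_{n+1}/aₙ = (n+1)!/9^(n+1) × 9^n/n!  (constant 9 cancels)
= (n+1)/9
L = lim(n→∞) (n+1)/9 = ∞
L > 1 → series DIVERGES

Diverges (ratio test: L = ∞ > 1)


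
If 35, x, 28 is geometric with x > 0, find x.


GM = √(35×28) = √980 = 31.305

GM = 31.305


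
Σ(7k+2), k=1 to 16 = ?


Σ(7k+2) = 7·Σk + 2·n
= 7·136 + 2·16
= 952 + 32 = 984

Σ = 984


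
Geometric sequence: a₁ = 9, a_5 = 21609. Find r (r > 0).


r^(n-1) = aₙ/a₁
r^4 = 21609/9 = 2401
r = 2401^(1/4)
= ±7; taking r > 0 gives r = 7

r = 7


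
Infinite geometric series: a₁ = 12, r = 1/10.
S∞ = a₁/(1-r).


S∞ = a₁/(1-r) = 12/(1 - 1/10)
= 12/(9/10)
= 40/3

S∞ = 40/3


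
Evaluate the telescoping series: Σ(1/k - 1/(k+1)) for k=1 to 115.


Telescoping: adjacent terms cancel.
= 1/1 - 1/116
= 1 - 1/116 = 115/116

Sum = 115/116


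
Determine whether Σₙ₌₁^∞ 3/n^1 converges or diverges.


p-series test: Σ c/n^p converges if p > 1, diverges if p ≤ 1 (constant c > 0 doesn't affect convergence).
p = 1
1 ≤ 1 → DIVERGES

Diverges (p = 1 ≤ 1)


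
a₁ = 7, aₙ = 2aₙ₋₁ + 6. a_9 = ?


Computing step by step:
a_1 = 7
a_2 = 20
a_3 = 46
a_4 = 98
a_5 = 202
a_6 = 410
a_7 = 826
a_8 = 1658
a_9 = 3322


a_9 = 3322


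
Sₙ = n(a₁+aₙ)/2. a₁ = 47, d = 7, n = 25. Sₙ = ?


aₙ = 47 + (25-1)×7 = 215
Sₙ = n(a₁+aₙ)/2 = 25×(47+215)/2
= 25×262/2 = 3275

S_25 = 3275


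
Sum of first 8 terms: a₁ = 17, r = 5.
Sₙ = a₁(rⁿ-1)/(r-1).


Sₙ = 17×(5^8 - 1)/(5 - 1)
= 17×(390625 - 1)/4
= 17×390624/4
= 1660152

S_8 = 1660152


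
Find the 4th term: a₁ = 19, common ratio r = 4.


aₙ = a₁·r^(n-1)
= 19×4^3
= 19×64
= 1216

a_4 = 1216


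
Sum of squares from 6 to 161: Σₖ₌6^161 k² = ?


Σₖ₌6^161 k² = Σₖ₌₁^161 k² − Σₖ₌₁^5 k²
= 161·162·323/6 − 5·6·11/6
= 1404081 − 55 = 1404026

Σk² = 1404026


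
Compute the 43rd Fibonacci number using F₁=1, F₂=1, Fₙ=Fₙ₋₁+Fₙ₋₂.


Fibonacci sequence: 1, 1, 2, 3, 5, 8, 13, 21, 34, 55, 89, ...
F(43) = 433494437

F(43) = 433494437


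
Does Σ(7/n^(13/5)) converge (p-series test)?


p-series test: Σ c/n^p converges if p > 1, diverges if p ≤ 1 (constant c > 0 doesn't affect convergence).
p = 13/5
13/5 > 1 → CONVERGES

Converges (p = 13/5 > 1)


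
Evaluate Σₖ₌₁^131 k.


n(n+1)/2 = 131×132/2 = 17292/2 = 8646

Σk = 8646


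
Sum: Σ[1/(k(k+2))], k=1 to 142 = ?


1/(k(k+2)) = (1/2)·(1/k - 1/(k+2)) (partial fractions)
Telescoping: Σ = (1/2)·(1 + 1/2 - 1/143 - 1/144) = 30601/41184

Sum = 30601/41184


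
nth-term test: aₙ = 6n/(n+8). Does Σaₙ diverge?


lim(n→∞) 6n/(n+8) = 6/1 = 6  (divide numerator and denominator by n)
lim aₙ = 6 ≠ 0 → series DIVERGES

Diverges (lim aₙ = 6 ≠ 0)


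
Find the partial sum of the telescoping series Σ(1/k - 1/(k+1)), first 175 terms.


Telescoping: adjacent terms cancel.
= 1/1 - 1/176
= 1 - 1/176 = 175/176

Sum = 175/176


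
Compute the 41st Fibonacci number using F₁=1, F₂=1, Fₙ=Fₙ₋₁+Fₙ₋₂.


Fibonacci sequence: 1, 1, 2, 3, 5, 8, 13, 21, 34, 55, 89, ...
F(41) = 165580141

F(41) = 165580141


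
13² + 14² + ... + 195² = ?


Σₖ₌13^195 k² = Σₖ₌₁^195 k² − Σₖ₌₁^12 k²
= 195·196·391/6 − 12·13·25/6
= 2490670 − 650 = 2490020

Σk² = 2490020


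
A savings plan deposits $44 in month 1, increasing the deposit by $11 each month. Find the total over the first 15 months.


aₙ = 44 + (15-1)×11 = 198
Sₙ = n(a₁+aₙ)/2 = 15×(44+198)/2
= 15×242/2 = 1815

S_15 = 1815


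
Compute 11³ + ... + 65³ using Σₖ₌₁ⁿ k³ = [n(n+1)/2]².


Σₖ₌11^65 k³ = [65·66/2]² − [10·11/2]²
= 4601025 − 3025 = 4598000

Σk³ = 4598000


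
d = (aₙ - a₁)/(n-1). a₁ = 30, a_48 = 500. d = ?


d = (aₙ - a₁)/(n-1)
= (500 - 30)/(48-1)
= 470/47 = 10

d = 10


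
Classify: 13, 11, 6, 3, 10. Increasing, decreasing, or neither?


Differences: -2, -5, -3, 7
Difference at position 4 is +7 (> 0) but position 1 is -2 (< 0) — sequence both rises and falls
→ NOT monotonic

Not monotonic


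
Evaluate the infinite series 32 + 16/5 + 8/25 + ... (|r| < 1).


S∞ = a₁/(1-r) = 32/(1 - 1/10)
= 32/(9/10)
= 320/9

S∞ = 320/9


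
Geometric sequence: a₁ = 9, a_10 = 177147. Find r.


r^(n-1) = aₙ/a₁
r^9 = 177147/9 = 19683
r = 19683^(1/9)
= 3

r = 3


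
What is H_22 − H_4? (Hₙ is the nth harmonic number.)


Σₖ₌5^22 1/k = 1/5 + 1/6 + 1/7 + ... + 1/22
= 24947291/15519504
≈ 1.6075

Sum = 24947291/15519504 ≈ 1.6075


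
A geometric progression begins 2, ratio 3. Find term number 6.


aₙ = a₁·r^(n-1)
= 2×3^5
= 2×243
= 486

a_6 = 486


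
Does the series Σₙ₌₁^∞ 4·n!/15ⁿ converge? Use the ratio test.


aₙ = 4·n!/15^n
a_{n+1}/aₙ = (n+1)!/15^(n+1) × 15^n/n!  (constant 4 cancels)
= (n+1)/15
L = lim(n→∞) (n+1)/15 = ∞
L > 1 → series DIVERGES

Diverges (ratio test: L = ∞ > 1)


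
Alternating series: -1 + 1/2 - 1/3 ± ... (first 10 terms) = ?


S = -1 + 1/2 - 1/3 + 1/4 - 1/5 + 1/6 - 1/7 + 1/8 ± ...
= -0.6456
(Full series converges to -ln(2) ≈ -0.6931)

S_10 = -0.6456


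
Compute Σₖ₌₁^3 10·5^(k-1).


Sₙ = 10×(5^3 - 1)/(5 - 1)
= 10×(125 - 1)/4
= 10×124/4
= 310

S_3 = 310


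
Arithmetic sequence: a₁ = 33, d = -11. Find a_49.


aₙ = a₁ + (n-1)d
= 33 + (49-1)×-11
= 33 - 528
= -495

a_49 = -495


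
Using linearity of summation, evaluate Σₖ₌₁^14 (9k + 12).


Σ(9k+12) = 9·Σk + 12·n
= 9·105 + 12·14
= 945 + 168 = 1113

Σ = 1113


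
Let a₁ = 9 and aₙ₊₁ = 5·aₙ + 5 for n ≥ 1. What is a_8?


Computing step by step:
a_1 = 9
a_2 = 50
a_3 = 255
a_4 = 1280
a_5 = 6405
a_6 = 32030
a_7 = 160155
a_8 = 800780


a_8 = 800780


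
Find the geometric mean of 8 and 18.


GM = √(8×18) = √144 = 12

GM = 12


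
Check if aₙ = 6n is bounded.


aₙ = 6n → as n→∞, aₙ→∞
No finite upper bound exists
The sequence is UNBOUNDED

Unbounded (aₙ → ∞ as n → ∞)


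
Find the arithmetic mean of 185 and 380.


AM = (185 + 380)/2 = 565/2 = 282.5

AM = 282.5


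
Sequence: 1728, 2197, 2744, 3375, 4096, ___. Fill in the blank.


Pattern: perfect cubes: n³
Terms: 1728, 2197, 2744, 3375, 4096
Next term = 4913

Next term = 4913
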